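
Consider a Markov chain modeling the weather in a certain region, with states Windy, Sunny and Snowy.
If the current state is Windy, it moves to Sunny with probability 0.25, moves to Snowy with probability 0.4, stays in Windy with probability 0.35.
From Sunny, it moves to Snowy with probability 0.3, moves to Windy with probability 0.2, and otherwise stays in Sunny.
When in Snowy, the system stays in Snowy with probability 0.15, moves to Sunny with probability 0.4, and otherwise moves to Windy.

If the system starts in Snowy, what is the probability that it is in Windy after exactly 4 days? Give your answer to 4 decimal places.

0.3195

Propagate the distribution vector 4 days from Snowy.
After 0 days: (0.0000, 0.0000, 1.0000)
After 1 day: (0.4500, 0.4000, 0.1500)
After 2 days: (0.3050, 0.3725, 0.3225)
After 3 days: (0.3264, 0.3915, 0.2821)
After 4 days: (0.3195, 0.3902, 0.2903)
P(in Windy after 4 days) = 0.3195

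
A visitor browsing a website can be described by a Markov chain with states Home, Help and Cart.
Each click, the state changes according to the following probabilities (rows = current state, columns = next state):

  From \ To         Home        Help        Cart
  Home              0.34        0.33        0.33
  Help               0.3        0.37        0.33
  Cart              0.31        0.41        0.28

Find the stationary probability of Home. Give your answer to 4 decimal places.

0.3158

Let the stationary distribution be π with π = πP and π_1 + π_2 + π_3 = 1.
π_1 = 0.34·π_1 + 0.3·π_2 + 0.31·π_3
π_2 = 0.33·π_1 + 0.37·π_2 + 0.41·π_3
Solving with the normalization constraint gives π = (0.3158, 0.3699, 0.3143).
So the stationary probability of Home is 0.3158.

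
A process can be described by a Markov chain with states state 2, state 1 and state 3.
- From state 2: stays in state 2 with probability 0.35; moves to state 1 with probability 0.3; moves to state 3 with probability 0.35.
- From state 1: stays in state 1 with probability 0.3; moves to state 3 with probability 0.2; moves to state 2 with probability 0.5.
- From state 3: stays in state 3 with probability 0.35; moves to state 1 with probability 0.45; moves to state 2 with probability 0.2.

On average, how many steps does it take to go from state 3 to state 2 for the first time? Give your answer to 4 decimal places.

3.1507

Let t(s) be the expected number of steps to first reach state 2 from state s, with t(state 2) = 0. Conditioning on the first step:
t(state 1) = 1 + 0.3·t(state 1) + 0.2·t(state 3)
t(state 3) = 1 + 0.45·t(state 1) + 0.35·t(state 3)
Solving: t(state 1) = 2.3288, t(state 3) = 3.1507.
Expected steps from state 3 to state 2: 3.1507.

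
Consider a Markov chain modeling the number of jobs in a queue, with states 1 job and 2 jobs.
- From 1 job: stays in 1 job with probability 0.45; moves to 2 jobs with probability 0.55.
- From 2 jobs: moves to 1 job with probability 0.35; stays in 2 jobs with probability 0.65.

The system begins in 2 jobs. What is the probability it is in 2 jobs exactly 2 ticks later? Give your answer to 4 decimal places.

Sum over the intermediate state after 1 tick:
P = P(2 jobs→1 job)·P(1 job→2 jobs) + P(2 jobs→2 jobs)·P(2 jobs→2 jobs)
  = 0.35×0.55 + 0.65×0.65
  = 0.1925 + 0.4225 = 0.6150

0.6150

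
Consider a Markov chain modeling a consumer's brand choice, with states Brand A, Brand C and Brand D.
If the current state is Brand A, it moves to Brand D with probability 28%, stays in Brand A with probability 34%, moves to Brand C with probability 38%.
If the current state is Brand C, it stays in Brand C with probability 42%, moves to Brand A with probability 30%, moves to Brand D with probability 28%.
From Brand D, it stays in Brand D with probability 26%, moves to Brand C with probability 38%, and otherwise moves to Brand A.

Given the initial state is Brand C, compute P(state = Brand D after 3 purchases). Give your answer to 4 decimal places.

0.2745

Propagate the distribution vector 3 purchases from Brand C.
After 0 purchases: (0.0000, 1.0000, 0.0000)
After 1 purchase: (0.3000, 0.4200, 0.2800)
After 2 purchases: (0.3288, 0.3968, 0.2744)
After 3 purchases: (0.3296, 0.3959, 0.2745)
P(in Brand D after 3 purchases) = 0.2745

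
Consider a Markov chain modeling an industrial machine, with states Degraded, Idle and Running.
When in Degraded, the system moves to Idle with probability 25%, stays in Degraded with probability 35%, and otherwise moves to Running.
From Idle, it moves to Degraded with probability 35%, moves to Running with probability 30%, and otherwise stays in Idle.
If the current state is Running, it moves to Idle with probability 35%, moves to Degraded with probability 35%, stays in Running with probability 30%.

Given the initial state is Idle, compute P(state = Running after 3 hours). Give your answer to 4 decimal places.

Propagate the distribution vector 3 hours from Idle.
After 0 hours: (0.0000, 1.0000, 0.0000)
After 1 hour: (0.3500, 0.3500, 0.3000)
After 2 hours: (0.3500, 0.3150, 0.3350)
After 3 hours: (0.3500, 0.3150, 0.3350)
P(in Running after 3 hours) = 0.3350

0.3350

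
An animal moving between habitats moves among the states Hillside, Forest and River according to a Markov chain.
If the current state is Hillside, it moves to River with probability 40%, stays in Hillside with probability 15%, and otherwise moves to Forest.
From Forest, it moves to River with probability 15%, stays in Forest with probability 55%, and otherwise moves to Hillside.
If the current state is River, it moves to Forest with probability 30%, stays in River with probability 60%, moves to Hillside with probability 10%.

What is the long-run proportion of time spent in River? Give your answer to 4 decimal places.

0.3626

Let the stationary distribution be π with π = πP and π_1 + π_2 + π_3 = 1.
π_1 = 0.15·π_1 + 0.3·π_2 + 0.1·π_3
π_2 = 0.45·π_1 + 0.55·π_2 + 0.3·π_3
Solving with the normalization constraint gives π = (0.1978, 0.4396, 0.3626).
So the stationary probability of River is 0.3626.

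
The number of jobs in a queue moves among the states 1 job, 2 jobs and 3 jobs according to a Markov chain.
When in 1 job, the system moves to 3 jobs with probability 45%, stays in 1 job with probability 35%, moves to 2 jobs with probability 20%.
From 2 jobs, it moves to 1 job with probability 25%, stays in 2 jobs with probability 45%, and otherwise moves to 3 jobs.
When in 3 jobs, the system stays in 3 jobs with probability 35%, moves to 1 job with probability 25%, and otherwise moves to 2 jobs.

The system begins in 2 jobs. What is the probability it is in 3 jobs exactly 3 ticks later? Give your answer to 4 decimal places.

0.3589

Propagate the distribution vector 3 ticks from 2 jobs.
After 0 ticks: (0.0000, 1.0000, 0.0000)
After 1 tick: (0.2500, 0.4500, 0.3000)
After 2 ticks: (0.2750, 0.3725, 0.3525)
After 3 ticks: (0.2775, 0.3636, 0.3589)
P(in 3 jobs after 3 ticks) = 0.3589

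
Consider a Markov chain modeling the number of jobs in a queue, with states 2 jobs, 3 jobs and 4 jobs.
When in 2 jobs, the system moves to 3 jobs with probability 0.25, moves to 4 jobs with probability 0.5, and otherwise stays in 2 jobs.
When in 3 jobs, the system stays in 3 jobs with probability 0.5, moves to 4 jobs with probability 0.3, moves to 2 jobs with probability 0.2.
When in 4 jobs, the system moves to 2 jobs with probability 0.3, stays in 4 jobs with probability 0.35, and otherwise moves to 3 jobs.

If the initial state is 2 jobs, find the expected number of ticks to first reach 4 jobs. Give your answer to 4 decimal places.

2.3077

Let t(s) be the expected number of ticks to first reach 4 jobs from state s, with t(4 jobs) = 0. Conditioning on the first tick:
t(2 jobs) = 1 + 0.25·t(2 jobs) + 0.25·t(3 jobs)
t(3 jobs) = 1 + 0.2·t(2 jobs) + 0.5·t(3 jobs)
Solving: t(2 jobs) = 2.3077, t(3 jobs) = 2.9231.
Expected ticks from 2 jobs to 4 jobs: 2.3077.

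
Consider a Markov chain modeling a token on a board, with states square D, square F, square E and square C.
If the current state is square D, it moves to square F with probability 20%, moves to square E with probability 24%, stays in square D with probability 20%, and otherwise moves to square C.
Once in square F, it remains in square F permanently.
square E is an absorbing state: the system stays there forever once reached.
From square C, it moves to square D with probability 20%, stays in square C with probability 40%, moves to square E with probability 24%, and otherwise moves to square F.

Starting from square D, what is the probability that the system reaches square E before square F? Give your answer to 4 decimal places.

0.5647

Let h(s) be the probability of absorption at square E starting from transient state s. Then h(square E) = 1 and h(square F) = 0. By first-step analysis:
h(square D) = 0.2·h(square D) + 0.2·0 + 0.24·1 + 0.36·h(square C)
h(square C) = 0.2·h(square D) + 0.16·0 + 0.24·1 + 0.4·h(square C)
Solving: h(square D) = 0.5647, h(square C) = 0.5882.
Starting from square D, the probability is 0.5647.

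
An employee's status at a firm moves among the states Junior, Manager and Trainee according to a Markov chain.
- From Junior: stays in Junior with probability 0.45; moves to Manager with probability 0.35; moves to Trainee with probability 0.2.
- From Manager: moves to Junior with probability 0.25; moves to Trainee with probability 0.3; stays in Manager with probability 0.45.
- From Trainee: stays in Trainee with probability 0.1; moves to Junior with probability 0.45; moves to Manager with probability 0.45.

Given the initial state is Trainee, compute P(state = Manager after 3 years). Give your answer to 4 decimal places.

Propagate the distribution vector 3 years from Trainee.
After 0 years: (0.0000, 0.0000, 1.0000)
After 1 year: (0.4500, 0.4500, 0.1000)
After 2 years: (0.3600, 0.4050, 0.2350)
After 3 years: (0.3690, 0.4140, 0.2170)
P(in Manager after 3 years) = 0.4140

0.4140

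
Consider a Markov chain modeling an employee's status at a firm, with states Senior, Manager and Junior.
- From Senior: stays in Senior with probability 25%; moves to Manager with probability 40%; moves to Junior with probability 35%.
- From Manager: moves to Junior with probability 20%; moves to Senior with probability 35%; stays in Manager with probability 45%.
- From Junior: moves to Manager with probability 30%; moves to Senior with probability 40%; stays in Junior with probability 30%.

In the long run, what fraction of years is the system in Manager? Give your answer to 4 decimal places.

Let the stationary distribution be π with π = πP and π_1 + π_2 + π_3 = 1.
π_1 = 0.25·π_1 + 0.35·π_2 + 0.4·π_3
π_2 = 0.4·π_1 + 0.45·π_2 + 0.3·π_3
Solving with the normalization constraint gives π = (0.3308, 0.3919, 0.2774).
So the stationary probability of Manager is 0.3919.

0.3919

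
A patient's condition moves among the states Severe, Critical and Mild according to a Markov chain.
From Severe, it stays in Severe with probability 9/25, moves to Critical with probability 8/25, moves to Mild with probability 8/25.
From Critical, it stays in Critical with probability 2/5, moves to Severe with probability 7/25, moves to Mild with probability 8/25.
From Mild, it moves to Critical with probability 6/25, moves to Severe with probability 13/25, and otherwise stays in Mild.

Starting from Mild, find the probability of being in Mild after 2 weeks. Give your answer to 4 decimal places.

0.3008

Sum over the intermediate state after 1 week:
P = P(Mild→Severe)·P(Severe→Mild) + P(Mild→Critical)·P(Critical→Mild) + P(Mild→Mild)·P(Mild→Mild)
  = 0.52×0.32 + 0.24×0.32 + 0.24×0.24
  = 0.1664 + 0.0768 + 0.0576 = 0.3008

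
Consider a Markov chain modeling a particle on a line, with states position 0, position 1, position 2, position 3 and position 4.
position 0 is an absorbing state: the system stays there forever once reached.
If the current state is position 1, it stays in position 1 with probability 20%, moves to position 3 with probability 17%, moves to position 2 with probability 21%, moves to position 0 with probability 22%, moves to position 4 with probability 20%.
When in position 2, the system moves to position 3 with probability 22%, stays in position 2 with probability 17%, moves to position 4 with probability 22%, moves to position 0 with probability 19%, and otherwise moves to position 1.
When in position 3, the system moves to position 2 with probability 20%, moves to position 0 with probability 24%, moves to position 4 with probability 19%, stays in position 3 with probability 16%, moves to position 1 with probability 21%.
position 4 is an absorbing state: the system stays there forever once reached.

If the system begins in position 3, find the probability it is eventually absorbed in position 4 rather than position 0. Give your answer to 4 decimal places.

0.4668

Let h(s) be the probability of absorption at position 4 starting from transient state s. Then h(position 4) = 1 and h(position 0) = 0. By first-step analysis:
h(position 1) = 0.22·0 + 0.2·h(position 1) + 0.21·h(position 2) + 0.17·h(position 3) + 0.2·1
h(position 2) = 0.19·0 + 0.2·h(position 1) + 0.17·h(position 2) + 0.22·h(position 3) + 0.22·1
h(position 3) = 0.24·0 + 0.21·h(position 1) + 0.2·h(position 2) + 0.16·h(position 3) + 0.19·1
Solving: h(position 1) = 0.4817, h(position 2) = 0.5049, h(position 3) = 0.4668.
Starting from position 3, the probability is 0.4668.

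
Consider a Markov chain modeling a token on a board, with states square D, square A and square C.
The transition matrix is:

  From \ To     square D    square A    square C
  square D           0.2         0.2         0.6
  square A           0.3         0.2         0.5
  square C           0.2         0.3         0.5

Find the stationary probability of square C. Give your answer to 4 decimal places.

0.5225

Let the stationary distribution be π with π = πP and π_1 + π_2 + π_3 = 1.
π_1 = 0.2·π_1 + 0.3·π_2 + 0.2·π_3
π_2 = 0.2·π_1 + 0.2·π_2 + 0.3·π_3
Solving with the normalization constraint gives π = (0.2252, 0.2523, 0.5225).
So the stationary probability of square C is 0.5225.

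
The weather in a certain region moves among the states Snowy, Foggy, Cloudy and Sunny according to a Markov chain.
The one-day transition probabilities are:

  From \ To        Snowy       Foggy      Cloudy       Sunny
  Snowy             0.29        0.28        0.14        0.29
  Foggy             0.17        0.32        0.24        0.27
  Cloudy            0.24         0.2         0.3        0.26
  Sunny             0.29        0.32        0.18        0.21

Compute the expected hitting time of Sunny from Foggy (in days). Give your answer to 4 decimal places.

3.6777

Let t(s) be the expected number of days to first reach Sunny from state s, with t(Sunny) = 0. Conditioning on the first day:
t(Snowy) = 1 + 0.29·t(Snowy) + 0.28·t(Foggy) + 0.14·t(Cloudy)
t(Foggy) = 1 + 0.17·t(Snowy) + 0.32·t(Foggy) + 0.24·t(Cloudy)
t(Cloudy) = 1 + 0.24·t(Snowy) + 0.2·t(Foggy) + 0.3·t(Cloudy)
Solving: t(Snowy) = 3.5904, t(Foggy) = 3.6777, t(Cloudy) = 3.7104.
Expected days from Foggy to Sunny: 3.6777.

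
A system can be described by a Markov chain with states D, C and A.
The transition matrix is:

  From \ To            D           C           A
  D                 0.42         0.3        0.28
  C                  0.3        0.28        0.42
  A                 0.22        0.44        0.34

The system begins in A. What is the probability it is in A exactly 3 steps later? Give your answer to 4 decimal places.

Propagate the distribution vector 3 steps from A.
After 0 steps: (0.0000, 0.0000, 1.0000)
After 1 step: (0.2200, 0.4400, 0.3400)
After 2 steps: (0.2992, 0.3388, 0.3620)
After 3 steps: (0.3069, 0.3439, 0.3492)
P(in A after 3 steps) = 0.3492

0.3492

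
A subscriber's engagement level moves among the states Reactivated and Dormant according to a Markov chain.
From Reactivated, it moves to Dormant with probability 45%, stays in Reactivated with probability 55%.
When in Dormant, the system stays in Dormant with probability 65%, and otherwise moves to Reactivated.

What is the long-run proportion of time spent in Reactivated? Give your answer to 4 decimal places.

Let the stationary distribution be π with π = πP and π_1 + π_2 = 1.
π_1 = 0.55·π_1 + 0.35·π_2
Solving with the normalization constraint gives π = (0.4375, 0.5625).
So the stationary probability of Reactivated is 0.4375.

0.4375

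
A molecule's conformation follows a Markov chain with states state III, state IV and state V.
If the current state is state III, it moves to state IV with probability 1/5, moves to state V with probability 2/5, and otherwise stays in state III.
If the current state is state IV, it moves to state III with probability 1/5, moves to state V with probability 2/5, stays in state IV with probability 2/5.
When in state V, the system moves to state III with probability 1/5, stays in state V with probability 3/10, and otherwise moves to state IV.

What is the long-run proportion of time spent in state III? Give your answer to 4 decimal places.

0.2500

Let the stationary distribution be π with π = πP and π_1 + π_2 + π_3 = 1.
π_1 = 0.4·π_1 + 0.2·π_2 + 0.2·π_3
π_2 = 0.2·π_1 + 0.4·π_2 + 0.5·π_3
Solving with the normalization constraint gives π = (0.2500, 0.3864, 0.3636).
So the stationary probability of state III is 0.2500.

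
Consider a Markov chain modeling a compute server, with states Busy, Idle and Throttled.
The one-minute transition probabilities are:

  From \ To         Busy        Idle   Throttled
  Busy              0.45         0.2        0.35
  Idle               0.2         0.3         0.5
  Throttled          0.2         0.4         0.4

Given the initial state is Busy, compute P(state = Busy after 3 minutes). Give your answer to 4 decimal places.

Propagate the distribution vector 3 minutes from Busy.
After 0 minutes: (1.0000, 0.0000, 0.0000)
After 1 minute: (0.4500, 0.2000, 0.3500)
After 2 minutes: (0.3125, 0.2900, 0.3975)
After 3 minutes: (0.2781, 0.3085, 0.4134)
P(in Busy after 3 minutes) = 0.2781

0.2781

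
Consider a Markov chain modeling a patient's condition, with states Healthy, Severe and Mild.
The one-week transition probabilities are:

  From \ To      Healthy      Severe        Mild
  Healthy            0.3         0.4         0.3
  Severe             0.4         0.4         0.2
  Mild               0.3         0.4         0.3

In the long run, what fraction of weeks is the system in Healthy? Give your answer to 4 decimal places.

Let the stationary distribution be π with π = πP and π_1 + π_2 + π_3 = 1.
π_1 = 0.3·π_1 + 0.4·π_2 + 0.3·π_3
π_2 = 0.4·π_1 + 0.4·π_2 + 0.4·π_3
Solving with the normalization constraint gives π = (0.3400, 0.4000, 0.2600).
So the stationary probability of Healthy is 0.3400.

0.3400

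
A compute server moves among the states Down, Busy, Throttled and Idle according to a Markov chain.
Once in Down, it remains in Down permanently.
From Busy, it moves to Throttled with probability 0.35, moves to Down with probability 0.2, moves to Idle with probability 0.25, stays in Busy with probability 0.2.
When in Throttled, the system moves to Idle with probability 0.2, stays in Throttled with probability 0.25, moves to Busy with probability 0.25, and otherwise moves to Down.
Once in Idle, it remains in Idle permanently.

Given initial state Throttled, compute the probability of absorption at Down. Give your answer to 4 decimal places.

Let h(s) be the probability of absorption at Down starting from transient state s. Then h(Down) = 1 and h(Idle) = 0. By first-step analysis:
h(Busy) = 0.2·1 + 0.2·h(Busy) + 0.35·h(Throttled) + 0.25·0
h(Throttled) = 0.3·1 + 0.25·h(Busy) + 0.25·h(Throttled) + 0.2·0
Solving: h(Busy) = 0.4976, h(Throttled) = 0.5659.
Starting from Throttled, the probability is 0.5659.

0.5659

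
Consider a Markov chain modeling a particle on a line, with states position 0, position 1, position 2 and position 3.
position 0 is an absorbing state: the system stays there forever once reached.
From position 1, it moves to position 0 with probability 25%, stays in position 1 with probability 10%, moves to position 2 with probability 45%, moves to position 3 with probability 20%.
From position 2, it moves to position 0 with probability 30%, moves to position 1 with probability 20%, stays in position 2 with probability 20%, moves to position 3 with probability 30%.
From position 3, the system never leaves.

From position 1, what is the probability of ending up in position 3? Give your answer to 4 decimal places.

Let h(s) be the probability of absorption at position 3 starting from transient state s. Then h(position 3) = 1 and h(position 0) = 0. By first-step analysis:
h(position 1) = 0.25·0 + 0.1·h(position 1) + 0.45·h(position 2) + 0.2·1
h(position 2) = 0.3·0 + 0.2·h(position 1) + 0.2·h(position 2) + 0.3·1
Solving: h(position 1) = 0.4683, h(position 2) = 0.4921.
Starting from position 1, the probability is 0.4683.

0.4683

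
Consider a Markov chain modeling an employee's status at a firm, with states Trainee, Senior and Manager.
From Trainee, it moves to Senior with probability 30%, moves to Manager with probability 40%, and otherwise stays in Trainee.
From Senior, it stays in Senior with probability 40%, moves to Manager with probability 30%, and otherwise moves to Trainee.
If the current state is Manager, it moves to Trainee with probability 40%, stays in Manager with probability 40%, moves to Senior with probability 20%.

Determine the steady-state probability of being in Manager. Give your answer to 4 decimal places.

Let the stationary distribution be π with π = πP and π_1 + π_2 + π_3 = 1.
π_1 = 0.3·π_1 + 0.3·π_2 + 0.4·π_3
π_2 = 0.3·π_1 + 0.4·π_2 + 0.2·π_3
Solving with the normalization constraint gives π = (0.3371, 0.2921, 0.3708).
So the stationary probability of Manager is 0.3708.

0.3708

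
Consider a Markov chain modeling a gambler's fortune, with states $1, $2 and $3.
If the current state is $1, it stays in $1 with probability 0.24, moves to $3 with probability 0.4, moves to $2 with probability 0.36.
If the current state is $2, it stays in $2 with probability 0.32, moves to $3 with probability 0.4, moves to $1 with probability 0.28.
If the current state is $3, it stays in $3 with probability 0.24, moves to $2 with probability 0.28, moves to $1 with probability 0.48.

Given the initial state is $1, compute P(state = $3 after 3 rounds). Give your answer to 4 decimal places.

Propagate the distribution vector 3 rounds from $1.
After 0 rounds: (1.0000, 0.0000, 0.0000)
After 1 round: (0.2400, 0.3600, 0.4000)
After 2 rounds: (0.3504, 0.3136, 0.3360)
After 3 rounds: (0.3332, 0.3206, 0.3462)
P(in $3 after 3 rounds) = 0.3462

0.3462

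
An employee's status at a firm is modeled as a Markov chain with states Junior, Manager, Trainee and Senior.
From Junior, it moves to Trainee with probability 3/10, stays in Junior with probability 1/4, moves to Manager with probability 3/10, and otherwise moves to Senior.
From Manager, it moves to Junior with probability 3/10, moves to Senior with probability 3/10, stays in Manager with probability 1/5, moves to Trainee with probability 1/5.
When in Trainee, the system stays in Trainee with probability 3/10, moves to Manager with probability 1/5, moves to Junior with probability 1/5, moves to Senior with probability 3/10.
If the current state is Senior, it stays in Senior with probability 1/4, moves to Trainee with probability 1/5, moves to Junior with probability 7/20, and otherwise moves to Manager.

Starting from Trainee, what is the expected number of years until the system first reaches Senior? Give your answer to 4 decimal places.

Let t(s) be the expected number of years to first reach Senior from state s, with t(Senior) = 0. Conditioning on the first year:
t(Junior) = 1 + 0.25·t(Junior) + 0.3·t(Manager) + 0.3·t(Trainee)
t(Manager) = 1 + 0.3·t(Junior) + 0.2·t(Manager) + 0.2·t(Trainee)
t(Trainee) = 1 + 0.2·t(Junior) + 0.2·t(Manager) + 0.3·t(Trainee)
Solving: t(Junior) = 4.3775, t(Manager) = 3.8353, t(Trainee) = 3.7751.
Expected years from Trainee to Senior: 3.7751.

3.7751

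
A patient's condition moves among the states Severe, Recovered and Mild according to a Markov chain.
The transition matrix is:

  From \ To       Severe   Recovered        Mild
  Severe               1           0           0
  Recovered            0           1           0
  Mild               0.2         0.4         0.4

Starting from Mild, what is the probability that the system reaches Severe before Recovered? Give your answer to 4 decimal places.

0.3333

Let h(s) be the probability of absorption at Severe starting from transient state s. Then h(Severe) = 1 and h(Recovered) = 0. By first-step analysis:
h(Mild) = 0.2·1 + 0.4·0 + 0.4·h(Mild)
Solving: h(Mild) = 0.3333.
Starting from Mild, the probability is 0.3333.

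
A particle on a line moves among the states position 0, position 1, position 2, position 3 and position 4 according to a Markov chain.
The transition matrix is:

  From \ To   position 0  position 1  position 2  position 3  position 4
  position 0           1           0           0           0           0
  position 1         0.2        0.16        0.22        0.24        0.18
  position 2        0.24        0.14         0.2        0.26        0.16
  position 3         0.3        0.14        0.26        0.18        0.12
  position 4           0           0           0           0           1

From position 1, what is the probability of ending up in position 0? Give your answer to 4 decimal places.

0.5894

Let h(s) be the probability of absorption at position 0 starting from transient state s. Then h(position 0) = 1 and h(position 4) = 0. By first-step analysis:
h(position 1) = 0.2·1 + 0.16·h(position 1) + 0.22·h(position 2) + 0.24·h(position 3) + 0.18·0
h(position 2) = 0.24·1 + 0.14·h(position 1) + 0.2·h(position 2) + 0.26·h(position 3) + 0.16·0
h(position 3) = 0.3·1 + 0.14·h(position 1) + 0.26·h(position 2) + 0.18·h(position 3) + 0.12·0
Solving: h(position 1) = 0.5894, h(position 2) = 0.6185, h(position 3) = 0.6626.
Starting from position 1, the probability is 0.5894.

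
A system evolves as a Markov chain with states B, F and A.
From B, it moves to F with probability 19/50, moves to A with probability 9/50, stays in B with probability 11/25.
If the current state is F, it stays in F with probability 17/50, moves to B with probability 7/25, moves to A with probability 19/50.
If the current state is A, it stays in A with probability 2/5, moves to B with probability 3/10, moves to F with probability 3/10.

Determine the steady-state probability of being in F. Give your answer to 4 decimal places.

0.3409

Let the stationary distribution be π with π = πP and π_1 + π_2 + π_3 = 1.
π_1 = 0.44·π_1 + 0.28·π_2 + 0.3·π_3
π_2 = 0.38·π_1 + 0.34·π_2 + 0.3·π_3
Solving with the normalization constraint gives π = (0.3409, 0.3409, 0.3182).
So the stationary probability of F is 0.3409.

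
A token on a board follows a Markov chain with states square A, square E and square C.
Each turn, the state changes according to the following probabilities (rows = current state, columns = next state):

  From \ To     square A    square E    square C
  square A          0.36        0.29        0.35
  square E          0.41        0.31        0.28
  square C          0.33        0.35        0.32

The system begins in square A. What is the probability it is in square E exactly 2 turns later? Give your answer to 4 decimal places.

Sum over the intermediate state after 1 turn:
P = P(square A→square A)·P(square A→square E) + P(square A→square E)·P(square E→square E) + P(square A→square C)·P(square C→square E)
  = 0.36×0.29 + 0.29×0.31 + 0.35×0.35
  = 0.1044 + 0.0899 + 0.1225 = 0.3168

0.3168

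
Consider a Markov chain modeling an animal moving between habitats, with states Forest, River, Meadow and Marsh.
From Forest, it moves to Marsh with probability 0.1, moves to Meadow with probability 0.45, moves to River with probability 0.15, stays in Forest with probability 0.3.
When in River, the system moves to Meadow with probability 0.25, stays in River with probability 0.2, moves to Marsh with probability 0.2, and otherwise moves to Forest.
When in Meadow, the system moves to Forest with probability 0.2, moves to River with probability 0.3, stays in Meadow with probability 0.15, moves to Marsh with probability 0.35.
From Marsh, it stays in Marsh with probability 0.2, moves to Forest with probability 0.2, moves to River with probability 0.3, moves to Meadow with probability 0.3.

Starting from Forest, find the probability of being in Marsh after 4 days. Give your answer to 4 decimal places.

0.2167

Propagate the distribution vector 4 days from Forest.
After 0 days: (1.0000, 0.0000, 0.0000, 0.0000)
After 1 day: (0.3000, 0.1500, 0.4500, 0.1000)
After 2 days: (0.2525, 0.2400, 0.2700, 0.2375)
After 3 days: (0.2613, 0.2381, 0.2854, 0.2153)
After 4 days: (0.2618, 0.2370, 0.2845, 0.2167)
P(in Marsh after 4 days) = 0.2167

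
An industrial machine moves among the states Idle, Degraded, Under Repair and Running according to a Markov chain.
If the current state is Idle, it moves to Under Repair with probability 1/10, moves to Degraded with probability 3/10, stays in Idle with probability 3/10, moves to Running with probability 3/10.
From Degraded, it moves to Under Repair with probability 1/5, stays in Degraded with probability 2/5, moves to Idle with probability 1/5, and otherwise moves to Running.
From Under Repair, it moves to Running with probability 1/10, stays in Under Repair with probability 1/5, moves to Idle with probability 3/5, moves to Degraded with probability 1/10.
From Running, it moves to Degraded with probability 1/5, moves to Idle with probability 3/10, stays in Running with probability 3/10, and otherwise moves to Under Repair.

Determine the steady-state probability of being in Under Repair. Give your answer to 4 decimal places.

0.1677

Let the stationary distribution be π with π = πP and π_1 + π_2 + π_3 + π_4 = 1.
π_1 = 0.3·π_1 + 0.2·π_2 + 0.6·π_3 + 0.3·π_4
π_2 = 0.3·π_1 + 0.4·π_2 + 0.1·π_3 + 0.2·π_4
π_3 = 0.1·π_1 + 0.2·π_2 + 0.2·π_3 + 0.2·π_4
Solving with the normalization constraint gives π = (0.3234, 0.2695, 0.1677, 0.2395).
So the stationary probability of Under Repair is 0.1677.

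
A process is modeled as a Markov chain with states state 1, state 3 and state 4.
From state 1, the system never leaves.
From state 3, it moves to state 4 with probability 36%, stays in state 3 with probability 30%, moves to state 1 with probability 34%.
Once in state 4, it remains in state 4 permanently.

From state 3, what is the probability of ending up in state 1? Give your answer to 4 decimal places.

Let h(s) be the probability of absorption at state 1 starting from transient state s. Then h(state 1) = 1 and h(state 4) = 0. By first-step analysis:
h(state 3) = 0.34·1 + 0.3·h(state 3) + 0.36·0
Solving: h(state 3) = 0.4857.
Starting from state 3, the probability is 0.4857.

0.4857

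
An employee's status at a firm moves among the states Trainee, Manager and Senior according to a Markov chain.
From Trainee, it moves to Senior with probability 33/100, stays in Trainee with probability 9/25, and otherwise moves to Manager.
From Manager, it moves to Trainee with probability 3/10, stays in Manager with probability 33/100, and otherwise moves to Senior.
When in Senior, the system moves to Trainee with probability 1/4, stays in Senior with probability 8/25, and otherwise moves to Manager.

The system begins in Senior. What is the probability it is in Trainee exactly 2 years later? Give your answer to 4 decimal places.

Sum over the intermediate state after 1 year:
P = P(Senior→Trainee)·P(Trainee→Trainee) + P(Senior→Manager)·P(Manager→Trainee) + P(Senior→Senior)·P(Senior→Trainee)
  = 0.25×0.36 + 0.43×0.3 + 0.32×0.25
  = 0.0900 + 0.1290 + 0.0800 = 0.2990

0.2990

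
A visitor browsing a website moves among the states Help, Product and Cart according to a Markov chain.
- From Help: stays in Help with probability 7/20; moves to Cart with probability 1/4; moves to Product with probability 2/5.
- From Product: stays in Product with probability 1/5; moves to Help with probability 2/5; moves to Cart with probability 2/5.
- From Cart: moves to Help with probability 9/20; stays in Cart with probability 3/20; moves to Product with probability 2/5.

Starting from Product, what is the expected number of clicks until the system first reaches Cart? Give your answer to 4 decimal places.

Let t(s) be the expected number of clicks to first reach Cart from state s, with t(Cart) = 0. Conditioning on the first click:
t(Help) = 1 + 0.35·t(Help) + 0.4·t(Product)
t(Product) = 1 + 0.4·t(Help) + 0.2·t(Product)
Solving: t(Help) = 3.3333, t(Product) = 2.9167.
Expected clicks from Product to Cart: 2.9167.

2.9167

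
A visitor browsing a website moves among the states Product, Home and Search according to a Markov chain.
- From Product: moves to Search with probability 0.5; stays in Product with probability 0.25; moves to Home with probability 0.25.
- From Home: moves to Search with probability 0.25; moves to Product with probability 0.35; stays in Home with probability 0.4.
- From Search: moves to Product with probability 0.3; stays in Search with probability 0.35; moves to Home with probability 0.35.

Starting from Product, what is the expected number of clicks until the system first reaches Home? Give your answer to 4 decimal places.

3.4074

Let t(s) be the expected number of clicks to first reach Home from state s, with t(Home) = 0. Conditioning on the first click:
t(Product) = 1 + 0.25·t(Product) + 0.5·t(Search)
t(Search) = 1 + 0.3·t(Product) + 0.35·t(Search)
Solving: t(Product) = 3.4074, t(Search) = 3.1111.
Expected clicks from Product to Home: 3.4074.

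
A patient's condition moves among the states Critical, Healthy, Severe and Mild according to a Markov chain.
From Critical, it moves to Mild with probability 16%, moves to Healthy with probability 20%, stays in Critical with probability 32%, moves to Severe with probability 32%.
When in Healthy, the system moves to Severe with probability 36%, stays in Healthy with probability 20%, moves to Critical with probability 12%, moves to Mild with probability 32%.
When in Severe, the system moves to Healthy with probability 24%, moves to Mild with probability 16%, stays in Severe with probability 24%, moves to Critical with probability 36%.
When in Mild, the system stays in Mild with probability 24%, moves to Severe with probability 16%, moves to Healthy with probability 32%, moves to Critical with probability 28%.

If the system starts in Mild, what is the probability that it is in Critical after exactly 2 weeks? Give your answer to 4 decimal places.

Propagate the distribution vector 2 weeks from Mild.
After 0 weeks: (0.0000, 0.0000, 0.0000, 1.0000)
After 1 week: (0.2800, 0.3200, 0.1600, 0.2400)
After 2 weeks: (0.2528, 0.2352, 0.2816, 0.2304)
P(in Critical after 2 weeks) = 0.2528

0.2528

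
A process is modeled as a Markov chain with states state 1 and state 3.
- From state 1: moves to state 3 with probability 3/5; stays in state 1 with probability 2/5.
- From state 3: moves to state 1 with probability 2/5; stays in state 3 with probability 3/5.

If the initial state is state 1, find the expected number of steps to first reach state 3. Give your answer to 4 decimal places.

Let t(s) be the expected number of steps to first reach state 3 from state s, with t(state 3) = 0. Conditioning on the first step:
t(state 1) = 1 + 0.4·t(state 1)
Solving: t(state 1) = 1.6667.
Expected steps from state 1 to state 3: 1.6667.

1.6667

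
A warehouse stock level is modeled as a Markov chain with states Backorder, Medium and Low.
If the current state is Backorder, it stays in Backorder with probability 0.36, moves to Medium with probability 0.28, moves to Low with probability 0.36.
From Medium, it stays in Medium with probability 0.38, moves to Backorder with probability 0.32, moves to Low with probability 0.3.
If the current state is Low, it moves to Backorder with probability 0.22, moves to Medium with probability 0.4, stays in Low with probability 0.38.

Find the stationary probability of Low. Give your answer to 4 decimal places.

Let the stationary distribution be π with π = πP and π_1 + π_2 + π_3 = 1.
π_1 = 0.36·π_1 + 0.32·π_2 + 0.22·π_3
π_2 = 0.28·π_1 + 0.38·π_2 + 0.4·π_3
Solving with the normalization constraint gives π = (0.2973, 0.3572, 0.3455).
So the stationary probability of Low is 0.3455.

0.3455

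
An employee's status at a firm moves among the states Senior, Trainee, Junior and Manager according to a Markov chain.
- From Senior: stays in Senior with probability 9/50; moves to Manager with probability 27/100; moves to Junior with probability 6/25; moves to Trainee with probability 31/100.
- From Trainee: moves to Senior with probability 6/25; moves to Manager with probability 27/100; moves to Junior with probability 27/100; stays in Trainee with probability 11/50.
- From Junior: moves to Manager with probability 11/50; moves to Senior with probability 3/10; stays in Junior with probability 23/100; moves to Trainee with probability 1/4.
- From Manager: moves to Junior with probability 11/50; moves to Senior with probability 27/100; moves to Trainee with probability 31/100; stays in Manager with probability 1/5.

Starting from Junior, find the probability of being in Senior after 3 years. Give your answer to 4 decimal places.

Propagate the distribution vector 3 years from Junior.
After 0 years: (0.0000, 0.0000, 1.0000, 0.0000)
After 1 year: (0.3000, 0.2500, 0.2300, 0.2200)
After 2 years: (0.2424, 0.2737, 0.2408, 0.2431)
After 3 years: (0.2472, 0.2709, 0.2409, 0.2409)
P(in Senior after 3 years) = 0.2472

0.2472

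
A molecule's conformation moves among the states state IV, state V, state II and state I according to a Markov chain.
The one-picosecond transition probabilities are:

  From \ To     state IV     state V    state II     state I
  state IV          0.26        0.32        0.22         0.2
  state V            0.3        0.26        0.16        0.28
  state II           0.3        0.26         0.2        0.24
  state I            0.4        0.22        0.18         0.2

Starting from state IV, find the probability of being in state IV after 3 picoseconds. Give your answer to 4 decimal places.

Propagate the distribution vector 3 picoseconds from state IV.
After 0 picoseconds: (1.0000, 0.0000, 0.0000, 0.0000)
After 1 picosecond: (0.2600, 0.3200, 0.2200, 0.2000)
After 2 picoseconds: (0.3096, 0.2676, 0.1884, 0.2344)
After 3 picoseconds: (0.3111, 0.2692, 0.1908, 0.2289)
P(in state IV after 3 picoseconds) = 0.3111

0.3111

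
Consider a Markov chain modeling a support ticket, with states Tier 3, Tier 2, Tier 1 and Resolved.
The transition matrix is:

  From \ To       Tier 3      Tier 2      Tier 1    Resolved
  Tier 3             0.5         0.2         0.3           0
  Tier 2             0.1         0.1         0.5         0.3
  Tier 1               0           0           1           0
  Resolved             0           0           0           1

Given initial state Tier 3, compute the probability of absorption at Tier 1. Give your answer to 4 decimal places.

Let h(s) be the probability of absorption at Tier 1 starting from transient state s. Then h(Tier 1) = 1 and h(Resolved) = 0. By first-step analysis:
h(Tier 3) = 0.5·h(Tier 3) + 0.2·h(Tier 2) + 0.3·1
h(Tier 2) = 0.1·h(Tier 3) + 0.1·h(Tier 2) + 0.5·1 + 0.3·0
Solving: h(Tier 3) = 0.8605, h(Tier 2) = 0.6512.
Starting from Tier 3, the probability is 0.8605.

0.8605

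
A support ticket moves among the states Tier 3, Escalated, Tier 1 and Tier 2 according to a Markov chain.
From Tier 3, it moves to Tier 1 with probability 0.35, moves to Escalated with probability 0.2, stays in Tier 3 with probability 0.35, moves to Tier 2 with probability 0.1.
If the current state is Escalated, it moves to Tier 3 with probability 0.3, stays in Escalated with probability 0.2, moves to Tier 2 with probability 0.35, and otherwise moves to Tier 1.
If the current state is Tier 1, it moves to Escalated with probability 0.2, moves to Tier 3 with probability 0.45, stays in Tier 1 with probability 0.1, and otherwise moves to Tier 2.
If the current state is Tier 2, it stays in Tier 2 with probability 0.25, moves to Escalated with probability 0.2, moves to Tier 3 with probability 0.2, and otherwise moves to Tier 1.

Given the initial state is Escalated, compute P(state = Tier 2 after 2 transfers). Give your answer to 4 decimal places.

Propagate the distribution vector 2 transfers from Escalated.
After 0 transfers: (0.0000, 1.0000, 0.0000, 0.0000)
After 1 transfer: (0.3000, 0.2000, 0.1500, 0.3500)
After 2 transfers: (0.3025, 0.2000, 0.2725, 0.2250)
P(in Tier 2 after 2 transfers) = 0.2250

0.2250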